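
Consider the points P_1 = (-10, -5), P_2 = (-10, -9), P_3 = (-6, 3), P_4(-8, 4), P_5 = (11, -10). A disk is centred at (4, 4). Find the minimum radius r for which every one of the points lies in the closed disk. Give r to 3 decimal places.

19.105

The required radius is the distance from (4, 4) to the farthest point.
Squared distances: 277, 365, 101, 144, 245.
Maximum is 365, attained at P_2.
r = √365 ≈ 19.105.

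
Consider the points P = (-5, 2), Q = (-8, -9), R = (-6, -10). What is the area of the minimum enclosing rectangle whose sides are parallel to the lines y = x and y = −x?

In coordinates u = x + y, v = x − y the rectangle is axis-aligned; the map (x,y)→(u,v) scales areas by 2.
u-values: -3, -17, -16; range = -3 − (-17) = 14.
v-values: -7, 1, 4; range = 4 − (-7) = 11.
Area = (14 × 11) / 2 = 77.

77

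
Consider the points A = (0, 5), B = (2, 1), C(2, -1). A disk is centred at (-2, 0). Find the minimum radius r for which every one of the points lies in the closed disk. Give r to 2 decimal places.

5.39

The required radius is the distance from (-2, 0) to the farthest point.
Squared distances: 29, 17, 17.
Maximum is 29, attained at A.
r = √29 ≈ 5.39.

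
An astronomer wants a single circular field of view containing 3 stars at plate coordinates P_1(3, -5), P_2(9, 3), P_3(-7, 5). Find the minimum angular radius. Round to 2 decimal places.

Side lengths²: P_1P_2² = 100, P_1P_3² = 200, P_2P_3² = 260.
Since P_2P_3² = 260 < 200 + 100 = 300, the triangle is acute, so the smallest enclosing circle is the circumcircle.
Circumcentre = (6/7, 20/7), r² = 3250/49.
r = √(3250/49) ≈ 8.14.

8.14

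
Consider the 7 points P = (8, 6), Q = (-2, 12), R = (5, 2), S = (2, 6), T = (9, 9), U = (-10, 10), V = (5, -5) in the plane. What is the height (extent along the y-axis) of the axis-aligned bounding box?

17

max y = 12, min y = -5, so height = 17.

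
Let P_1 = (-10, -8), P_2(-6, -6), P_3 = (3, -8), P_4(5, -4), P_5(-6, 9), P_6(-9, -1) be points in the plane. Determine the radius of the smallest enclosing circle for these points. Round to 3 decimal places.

The minimum enclosing circle of a finite set is fixed by two of the points (as a diameter) or three (as a circumcircle).
The minimum enclosing circle is determined by three boundary points: P_1, P_3, P_5.
Their circumcentre is (-3.5, -19/34) with r² = 56425/578.
The farthest remaining point P_4 is at distance² 48605/578 ≤ 56425/578.
r = √(56425/578) ≈ 9.880.

9.880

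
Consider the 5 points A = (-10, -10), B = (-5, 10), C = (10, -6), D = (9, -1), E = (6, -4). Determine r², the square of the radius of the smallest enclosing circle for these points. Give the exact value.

106301/722

The minimum enclosing circle is determined by three boundary points: A, B, C.
Their circumcentre is (-49/38, -59/38) with r² = 106301/722.
The farthest remaining point D is at distance² 76661/722 ≤ 106301/722.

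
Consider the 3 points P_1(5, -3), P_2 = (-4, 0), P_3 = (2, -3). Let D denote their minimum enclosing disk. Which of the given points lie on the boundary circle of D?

P_1, P_2

Side lengths²: P_1P_2² = 90, P_1P_3² = 9, P_2P_3² = 45.
Since P_1P_2² = 90 ≥ 45 + 9 = 54, the angle opposite P_1P_2 is not acute, so the smallest enclosing circle has P_1P_2 as diameter.
Centre = midpoint of P_1P_2 = (0.5, -1.5), r² = 90/4 = 22.5.
The points at distance exactly r from the centre are P_1, P_2 — 2 points.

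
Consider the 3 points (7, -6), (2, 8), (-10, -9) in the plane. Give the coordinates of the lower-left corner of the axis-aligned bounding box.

(-10, -9)

x-range [-10, 7], y-range [-9, 8].
The lower-left corner is (-10, -9).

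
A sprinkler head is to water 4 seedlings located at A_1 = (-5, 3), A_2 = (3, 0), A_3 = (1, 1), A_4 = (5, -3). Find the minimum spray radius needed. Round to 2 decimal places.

The minimum enclosing circle of a finite set is fixed by two of the points (as a diameter) or three (as a circumcircle).
The farthest pair is A_1–A_4 with squared distance 136. The circle on this segment as diameter has centre (0, 0) and r² = 136/4 = 34.
Check A_2: distance² to centre = 9 ≤ 34, so it lies inside.
All remaining points lie in this disk, and no smaller disk contains both endpoints, so this is the minimum enclosing circle.
r = √34 ≈ 5.83.

5.83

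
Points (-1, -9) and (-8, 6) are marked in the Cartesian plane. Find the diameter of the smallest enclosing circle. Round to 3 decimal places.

The smallest circle enclosing two points has them as diameter endpoints.
Centre = midpoint = (-4.5, -1.5); r² = |(-1, -9)−(-8, 6)|²/4 = 274/4 = 68.5.
Diameter = 2r = 2√(68.5) ≈ 16.553.

16.553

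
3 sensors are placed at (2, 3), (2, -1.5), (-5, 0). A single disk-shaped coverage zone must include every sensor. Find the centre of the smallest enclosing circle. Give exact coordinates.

Call the three points A, B, C in the order given.
Side lengths²: AB² = 20.25, AC² = 58, BC² = 51.25.
Since AC² = 58 < 51.25 + 20.25 = 71.5, the triangle is acute, so the smallest enclosing circle is the circumcircle.
Circumcentre = (-33/28, 0.75), r² = 5945/392.
Centre = (-33/28, 0.75).

(-33/28, 0.75)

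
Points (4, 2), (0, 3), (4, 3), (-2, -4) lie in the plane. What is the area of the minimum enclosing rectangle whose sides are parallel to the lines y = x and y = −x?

In coordinates u = x + y, v = x − y the rectangle is axis-aligned; the map (x,y)→(u,v) scales areas by 2.
u-values: 6, 3, 7, -6; range = 7 − (-6) = 13.
v-values: 2, -3, 1, 2; range = 2 − (-3) = 5.
Area = (13 × 5) / 2 = 32.5.

32.5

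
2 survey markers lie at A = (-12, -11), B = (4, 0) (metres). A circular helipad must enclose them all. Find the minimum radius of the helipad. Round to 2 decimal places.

The smallest circle enclosing two points has them as diameter endpoints.
Centre = midpoint = (-4, -5.5); r² = |AB|²/4 = 377/4 = 94.25.
r = √(94.25) ≈ 9.71.

9.71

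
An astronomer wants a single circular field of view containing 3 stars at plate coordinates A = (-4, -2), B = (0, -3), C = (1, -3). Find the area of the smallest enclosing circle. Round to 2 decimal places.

Side lengths²: AB² = 17, AC² = 26, BC² = 1.
Since AC² = 26 ≥ 17 + 1 = 18, the angle opposite AC is not acute, so the smallest enclosing circle has AC as diameter.
Centre = midpoint of AC = (-1.5, -2.5), r² = 26/4 = 6.5.
Area = π·r² = π·6.5 ≈ 20.42.

20.42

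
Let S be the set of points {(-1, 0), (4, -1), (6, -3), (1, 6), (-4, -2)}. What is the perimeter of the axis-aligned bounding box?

38

Width = max x − min x = 6 − (-4) = 10.
Height = max y − min y = 6 − (-3) = 9.
Perimeter = 2(10 + 9) = 38.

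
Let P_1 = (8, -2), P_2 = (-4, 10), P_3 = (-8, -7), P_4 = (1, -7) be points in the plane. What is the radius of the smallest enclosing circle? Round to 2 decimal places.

9.86

The minimum enclosing circle is determined by three boundary points: P_1, P_2, P_3.
Their circumcentre is (-65/42, 19/42) with r² = 85705/882.
The farthest remaining point P_4 is at distance² 54709/882 ≤ 85705/882.
r = √(85705/882) ≈ 9.86.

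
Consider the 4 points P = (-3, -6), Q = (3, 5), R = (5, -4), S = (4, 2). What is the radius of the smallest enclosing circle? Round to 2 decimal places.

A smallest enclosing disk is always determined by at most three of the input points on its boundary.
The farthest pair is P–Q with squared distance 157. The circle on this segment as diameter has centre (0, -0.5) and r² = 157/4 = 39.25.
Check R: distance² to centre = 37.25 ≤ 39.25, so it lies inside.
All remaining points lie in this disk, and no smaller disk contains both endpoints, so this is the minimum enclosing circle.
r = √(39.25) ≈ 6.26.

6.26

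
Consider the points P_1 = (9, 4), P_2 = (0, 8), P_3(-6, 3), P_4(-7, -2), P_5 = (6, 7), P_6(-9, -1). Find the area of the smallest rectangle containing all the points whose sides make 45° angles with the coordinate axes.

In coordinates u = x + y, v = x − y the rectangle is axis-aligned; the map (x,y)→(u,v) scales areas by 2.
u-values: 13, 8, -3, -9, 13, -10; range = 13 − (-10) = 23.
v-values: 5, -8, -9, -5, -1, -8; range = 5 − (-9) = 14.
Area = (23 × 14) / 2 = 161.

161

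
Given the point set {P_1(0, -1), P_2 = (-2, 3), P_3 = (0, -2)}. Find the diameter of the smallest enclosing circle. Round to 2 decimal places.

Side lengths²: P_1P_2² = 20, P_1P_3² = 1, P_2P_3² = 29.
Since P_2P_3² = 29 ≥ 20 + 1 = 21, the angle opposite P_2P_3 is not acute, so the smallest enclosing circle has P_2P_3 as diameter.
Centre = midpoint of P_2P_3 = (-1, 0.5), r² = 29/4 = 7.25.
Diameter = 2r = 2√(7.25) ≈ 5.39.

5.39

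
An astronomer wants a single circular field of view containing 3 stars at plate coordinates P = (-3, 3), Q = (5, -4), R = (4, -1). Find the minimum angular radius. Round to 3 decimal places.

Side lengths²: PQ² = 113, PR² = 65, QR² = 10.
Since PQ² = 113 ≥ 65 + 10 = 75, the angle opposite PQ is not acute, so the smallest enclosing circle has PQ as diameter.
Centre = midpoint of PQ = (1, -0.5), r² = 113/4 = 28.25.
r = √(28.25) ≈ 5.315.

5.315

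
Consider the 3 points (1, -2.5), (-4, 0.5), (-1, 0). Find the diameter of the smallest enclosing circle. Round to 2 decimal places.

5.83

Call the three points A, B, C in the order given.
Side lengths²: AB² = 34, AC² = 10.25, BC² = 9.25.
Since AB² = 34 ≥ 10.25 + 9.25 = 19.5, the angle opposite AB is not acute, so the smallest enclosing circle has AB as diameter.
Centre = midpoint of AB = (-1.5, -1), r² = 34/4 = 8.5.
Diameter = 2r = 2√(8.5) ≈ 5.83.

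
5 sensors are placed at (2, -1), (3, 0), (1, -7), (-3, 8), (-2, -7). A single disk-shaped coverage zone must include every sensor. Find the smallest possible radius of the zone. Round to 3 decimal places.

The minimum enclosing circle of a finite set is fixed by two of the points (as a diameter) or three (as a circumcircle).
The farthest pair is (1, -7)–(-3, 8) with squared distance 241. The circle on this segment as diameter has centre (-1, 0.5) and r² = 241/4 = 60.25.
Check (2, -1): distance² to centre = 11.25 ≤ 60.25, so it lies inside.
All remaining points lie in this disk, and no smaller disk contains both endpoints, so this is the minimum enclosing circle.
r = √(60.25) ≈ 7.762.

7.762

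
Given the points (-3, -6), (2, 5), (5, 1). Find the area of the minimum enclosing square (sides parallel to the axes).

121

The bounding box has width 8 and height 11.
An axis-aligned square enclosing the set must have side ≥ max(width, height).
So the minimum side is max(8, 11) = 11.
Area = 11² = 121.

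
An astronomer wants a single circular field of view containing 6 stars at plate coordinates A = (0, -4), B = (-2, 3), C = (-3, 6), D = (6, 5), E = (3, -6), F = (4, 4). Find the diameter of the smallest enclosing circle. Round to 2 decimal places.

13.58

The minimum enclosing circle is determined by three boundary points: C, D, E.
Their circumcentre is (16/17, 8/17) with r² = 13325/289.
The farthest remaining point F is at distance² 6304/289 ≤ 13325/289.
Diameter = 2r = 2√(13325/289) ≈ 13.58.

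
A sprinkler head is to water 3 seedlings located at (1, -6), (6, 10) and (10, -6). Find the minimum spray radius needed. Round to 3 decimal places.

Call the three points A, B, C in the order given.
Side lengths²: AB² = 281, AC² = 81, BC² = 272.
Since AB² = 281 < 272 + 81 = 353, the triangle is acute, so the smallest enclosing circle is the circumcircle.
Circumcentre = (5.5, 1.375), r² = 74.640625.
r = √(74.640625) ≈ 8.639.

8.639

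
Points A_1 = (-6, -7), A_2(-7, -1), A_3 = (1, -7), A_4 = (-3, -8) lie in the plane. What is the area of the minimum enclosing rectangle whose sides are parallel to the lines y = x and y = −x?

49

In coordinates u = x + y, v = x − y the rectangle is axis-aligned; the map (x,y)→(u,v) scales areas by 2.
u-values: -13, -8, -6, -11; range = -6 − (-13) = 7.
v-values: 1, -6, 8, 5; range = 8 − (-6) = 14.
Area = (7 × 14) / 2 = 49.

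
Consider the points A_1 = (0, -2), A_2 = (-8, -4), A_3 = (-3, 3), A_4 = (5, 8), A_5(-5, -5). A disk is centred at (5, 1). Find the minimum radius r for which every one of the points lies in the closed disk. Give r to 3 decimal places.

13.928

The required radius is the distance from (5, 1) to the farthest point.
Squared distances: 34, 194, 68, 49, 136.
Maximum is 194, attained at A_2.
r = √194 ≈ 13.928.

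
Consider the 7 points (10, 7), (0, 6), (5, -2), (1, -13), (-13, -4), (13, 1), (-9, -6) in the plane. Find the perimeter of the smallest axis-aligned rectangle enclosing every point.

92

Width = max x − min x = 13 − (-13) = 26.
Height = max y − min y = 7 − (-13) = 20.
Perimeter = 2(26 + 20) = 92.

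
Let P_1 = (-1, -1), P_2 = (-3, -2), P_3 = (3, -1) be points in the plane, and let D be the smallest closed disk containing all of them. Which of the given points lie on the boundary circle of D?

P_2, P_3

Side lengths²: P_1P_2² = 5, P_1P_3² = 16, P_2P_3² = 37.
Since P_2P_3² = 37 ≥ 16 + 5 = 21, the angle opposite P_2P_3 is not acute, so the smallest enclosing circle has P_2P_3 as diameter.
Centre = midpoint of P_2P_3 = (0, -1.5), r² = 37/4 = 9.25.
The points at distance exactly r from the centre are P_2, P_3 — 2 points.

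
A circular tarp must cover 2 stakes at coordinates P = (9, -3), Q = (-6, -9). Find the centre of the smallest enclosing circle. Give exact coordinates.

(1.5, -6)

The smallest circle enclosing two points has them as diameter endpoints.
Centre = midpoint = (1.5, -6); r² = |PQ|²/4 = 261/4 = 65.25.
Centre = (1.5, -6).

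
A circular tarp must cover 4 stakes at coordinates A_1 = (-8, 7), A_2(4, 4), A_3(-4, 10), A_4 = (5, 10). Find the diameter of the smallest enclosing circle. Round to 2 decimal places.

The minimum enclosing circle of a finite set is fixed by two of the points (as a diameter) or three (as a circumcircle).
The minimum enclosing circle is determined by three boundary points: A_1, A_2, A_4.
Their circumcentre is (-1.38, 7.98) with r² = 44.7848.
The farthest remaining point A_3 is at distance² 10.9448 ≤ 44.7848.
Diameter = 2r = 2√(44.7848) ≈ 13.38.

13.38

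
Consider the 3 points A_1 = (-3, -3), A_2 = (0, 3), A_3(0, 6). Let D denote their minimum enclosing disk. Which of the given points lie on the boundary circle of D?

A_1, A_3

Side lengths²: A_1A_2² = 45, A_1A_3² = 90, A_2A_3² = 9.
Since A_1A_3² = 90 ≥ 45 + 9 = 54, the angle opposite A_1A_3 is not acute, so the smallest enclosing circle has A_1A_3 as diameter.
Centre = midpoint of A_1A_3 = (-1.5, 1.5), r² = 90/4 = 22.5.
The points at distance exactly r from the centre are A_1, A_3 — 2 points.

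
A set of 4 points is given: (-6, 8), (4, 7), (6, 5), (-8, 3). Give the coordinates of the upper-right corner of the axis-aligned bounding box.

x-range [-8, 6], y-range [3, 8].
The upper-right corner is (6, 8).

(6, 8)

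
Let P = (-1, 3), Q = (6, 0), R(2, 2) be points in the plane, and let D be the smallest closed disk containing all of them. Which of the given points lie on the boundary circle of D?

P, Q

Side lengths²: PQ² = 58, PR² = 10, QR² = 20.
Since PQ² = 58 ≥ 20 + 10 = 30, the angle opposite PQ is not acute, so the smallest enclosing circle has PQ as diameter.
Centre = midpoint of PQ = (2.5, 1.5), r² = 58/4 = 14.5.
The points at distance exactly r from the centre are P, Q — 2 points.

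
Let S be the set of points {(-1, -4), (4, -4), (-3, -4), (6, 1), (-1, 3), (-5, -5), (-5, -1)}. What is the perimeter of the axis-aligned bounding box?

38

Width = max x − min x = 6 − (-5) = 11.
Height = max y − min y = 3 − (-5) = 8.
Perimeter = 2(11 + 8) = 38.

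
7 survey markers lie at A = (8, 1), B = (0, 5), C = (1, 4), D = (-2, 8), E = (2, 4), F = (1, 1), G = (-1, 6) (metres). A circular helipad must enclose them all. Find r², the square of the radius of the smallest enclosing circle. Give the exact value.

A smallest enclosing disk is always determined by at most three of the input points on its boundary.
The farthest pair is A–D with squared distance 149. The circle on this segment as diameter has centre (3, 4.5) and r² = 149/4 = 37.25.
Check B: distance² to centre = 9.25 ≤ 37.25, so it lies inside.
All remaining points lie in this disk, and no smaller disk contains both endpoints, so this is the minimum enclosing circle.

37.25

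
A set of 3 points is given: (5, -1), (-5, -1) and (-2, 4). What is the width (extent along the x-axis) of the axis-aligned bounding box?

10

max x = 5, min x = -5, so width = 10.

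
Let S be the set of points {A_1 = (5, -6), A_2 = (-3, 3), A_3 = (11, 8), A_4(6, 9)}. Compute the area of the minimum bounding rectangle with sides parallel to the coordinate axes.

210

x ranges over [-3, 11], width 14.
y ranges over [-6, 9], height 15.
Area = 14 × 15 = 210.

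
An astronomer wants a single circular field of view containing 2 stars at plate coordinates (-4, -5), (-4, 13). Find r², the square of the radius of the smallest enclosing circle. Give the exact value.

The smallest circle enclosing two points has them as diameter endpoints.
Centre = midpoint = (-4, 4); r² = |(-4, -5)−(-4, 13)|²/4 = 324/4 = 81.

81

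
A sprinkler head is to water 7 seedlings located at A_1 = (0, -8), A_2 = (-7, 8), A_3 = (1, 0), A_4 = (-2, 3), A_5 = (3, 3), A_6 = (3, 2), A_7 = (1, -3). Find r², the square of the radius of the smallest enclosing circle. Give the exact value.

By Welzl's lemma the MEC is supported by two points (diametrically opposite) or three points (on a circumcircle).
The farthest pair is A_1–A_2 with squared distance 305. The circle on this segment as diameter has centre (-3.5, 0) and r² = 305/4 = 76.25.
Check A_3: distance² to centre = 20.25 ≤ 76.25, so it lies inside.
All remaining points lie in this disk, and no smaller disk contains both endpoints, so this is the minimum enclosing circle.

76.25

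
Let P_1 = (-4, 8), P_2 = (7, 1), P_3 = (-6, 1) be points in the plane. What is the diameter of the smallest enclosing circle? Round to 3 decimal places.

Side lengths²: P_1P_2² = 170, P_1P_3² = 53, P_2P_3² = 169.
Since P_1P_2² = 170 < 169 + 53 = 222, the triangle is acute, so the smallest enclosing circle is the circumcircle.
Circumcentre = (0.5, 41/14), r² = 4505/98.
Diameter = 2r = 2√(4505/98) ≈ 13.560.

13.560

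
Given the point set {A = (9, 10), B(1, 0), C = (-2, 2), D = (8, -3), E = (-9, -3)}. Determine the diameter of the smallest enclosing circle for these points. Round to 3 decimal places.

The minimum enclosing circle of a finite set is fixed by two of the points (as a diameter) or three (as a circumcircle).
The farthest pair is A–E with squared distance 493. The circle on this segment as diameter has centre (0, 3.5) and r² = 493/4 = 123.25.
Check B: distance² to centre = 13.25 ≤ 123.25, so it lies inside.
All remaining points lie in this disk, and no smaller disk contains both endpoints, so this is the minimum enclosing circle.
Diameter = 2r = 2√(123.25) ≈ 22.204.

22.204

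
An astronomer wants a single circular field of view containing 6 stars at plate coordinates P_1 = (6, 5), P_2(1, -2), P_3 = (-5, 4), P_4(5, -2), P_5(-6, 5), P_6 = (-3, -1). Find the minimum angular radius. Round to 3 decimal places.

6.585

By Welzl's lemma the MEC is supported by two points (diametrically opposite) or three points (on a circumcircle).
The minimum enclosing circle is determined by three boundary points: P_1, P_4, P_5.
Their circumcentre is (0, 16/7) with r² = 2125/49.
The farthest remaining point P_3 is at distance² 1369/49 ≤ 2125/49.
r = √(2125/49) ≈ 6.585.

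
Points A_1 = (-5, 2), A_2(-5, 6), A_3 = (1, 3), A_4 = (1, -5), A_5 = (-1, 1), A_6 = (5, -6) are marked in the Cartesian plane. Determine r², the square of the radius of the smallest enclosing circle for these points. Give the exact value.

61

The farthest pair is A_2–A_6 with squared distance 244. The circle on this segment as diameter has centre (0, 0) and r² = 244/4 = 61.
Check A_1: distance² to centre = 29 ≤ 61, so it lies inside.
All remaining points lie in this disk, and no smaller disk contains both endpoints, so this is the minimum enclosing circle.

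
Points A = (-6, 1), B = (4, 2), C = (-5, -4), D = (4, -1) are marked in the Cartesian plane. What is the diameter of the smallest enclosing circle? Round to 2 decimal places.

10.87

A smallest enclosing disk is always determined by at most three of the input points on its boundary.
The minimum enclosing circle is determined by three boundary points: A, B, C.
Their circumcentre is (-27/34, -19/34) with r² = 17069/578.
The farthest remaining point D is at distance² 13397/578 ≤ 17069/578.
Diameter = 2r = 2√(17069/578) ≈ 10.87.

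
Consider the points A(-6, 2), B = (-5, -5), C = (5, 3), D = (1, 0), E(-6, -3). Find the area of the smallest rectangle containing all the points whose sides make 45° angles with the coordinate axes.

90

In coordinates u = x + y, v = x − y the rectangle is axis-aligned; the map (x,y)→(u,v) scales areas by 2.
u-values: -4, -10, 8, 1, -9; range = 8 − (-10) = 18.
v-values: -8, 0, 2, 1, -3; range = 2 − (-8) = 10.
Area = (18 × 10) / 2 = 90.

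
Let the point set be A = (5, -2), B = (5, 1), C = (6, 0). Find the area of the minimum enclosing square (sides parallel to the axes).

9

The bounding box has width 1 and height 3.
An axis-aligned square enclosing the set must have side ≥ max(width, height).
So the minimum side is max(1, 3) = 3.
Area = 3² = 9.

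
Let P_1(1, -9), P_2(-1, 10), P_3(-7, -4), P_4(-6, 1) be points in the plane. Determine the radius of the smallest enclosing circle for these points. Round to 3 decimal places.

9.552

A smallest enclosing disk is always determined by at most three of the input points on its boundary.
The farthest pair is P_1–P_2 with squared distance 365. The circle on this segment as diameter has centre (0, 0.5) and r² = 365/4 = 91.25.
Check P_3: distance² to centre = 69.25 ≤ 91.25, so it lies inside.
All remaining points lie in this disk, and no smaller disk contains both endpoints, so this is the minimum enclosing circle.
r = √(91.25) ≈ 9.552.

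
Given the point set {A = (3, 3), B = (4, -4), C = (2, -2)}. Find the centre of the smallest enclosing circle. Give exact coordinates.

(3.5, -0.5)

Side lengths²: AB² = 50, AC² = 26, BC² = 8.
Since AB² = 50 ≥ 26 + 8 = 34, the angle opposite AB is not acute, so the smallest enclosing circle has AB as diameter.
Centre = midpoint of AB = (3.5, -0.5), r² = 50/4 = 12.5.
Centre = (3.5, -0.5).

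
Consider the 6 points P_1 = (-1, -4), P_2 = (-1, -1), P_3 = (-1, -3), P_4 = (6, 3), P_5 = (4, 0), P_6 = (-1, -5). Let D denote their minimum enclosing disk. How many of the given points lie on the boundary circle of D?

2

By Welzl's lemma the MEC is supported by two points (diametrically opposite) or three points (on a circumcircle).
The farthest pair is P_4–P_6 with squared distance 113. The circle on this segment as diameter has centre (2.5, -1) and r² = 113/4 = 28.25.
Check P_1: distance² to centre = 21.25 ≤ 28.25, so it lies inside.
All remaining points lie in this disk, and no smaller disk contains both endpoints, so this is the minimum enclosing circle.
The points at distance exactly r from the centre are P_4, P_6 — 2 points.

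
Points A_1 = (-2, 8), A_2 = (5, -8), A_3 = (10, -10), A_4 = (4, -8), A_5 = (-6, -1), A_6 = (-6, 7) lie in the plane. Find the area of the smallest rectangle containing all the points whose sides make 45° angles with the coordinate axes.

214.5

In coordinates u = x + y, v = x − y the rectangle is axis-aligned; the map (x,y)→(u,v) scales areas by 2.
u-values: 6, -3, 0, -4, -7, 1; range = 6 − (-7) = 13.
v-values: -10, 13, 20, 12, -5, -13; range = 20 − (-13) = 33.
Area = (13 × 33) / 2 = 214.5.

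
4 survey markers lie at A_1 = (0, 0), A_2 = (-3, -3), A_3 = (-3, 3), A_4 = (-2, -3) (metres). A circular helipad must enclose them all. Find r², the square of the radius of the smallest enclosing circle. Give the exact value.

9.25

The minimum enclosing circle of a finite set is fixed by two of the points (as a diameter) or three (as a circumcircle).
The farthest pair is A_3–A_4 with squared distance 37. The circle on this segment as diameter has centre (-2.5, 0) and r² = 37/4 = 9.25.
Check A_1: distance² to centre = 6.25 ≤ 9.25, so it lies inside.
All remaining points lie in this disk, and no smaller disk contains both endpoints, so this is the minimum enclosing circle.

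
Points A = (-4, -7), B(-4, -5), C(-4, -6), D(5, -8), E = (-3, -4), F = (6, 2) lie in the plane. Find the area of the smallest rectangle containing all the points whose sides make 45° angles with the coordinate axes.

In coordinates u = x + y, v = x − y the rectangle is axis-aligned; the map (x,y)→(u,v) scales areas by 2.
u-values: -11, -9, -10, -3, -7, 8; range = 8 − (-11) = 19.
v-values: 3, 1, 2, 13, 1, 4; range = 13 − 1 = 12.
Area = (19 × 12) / 2 = 114.

114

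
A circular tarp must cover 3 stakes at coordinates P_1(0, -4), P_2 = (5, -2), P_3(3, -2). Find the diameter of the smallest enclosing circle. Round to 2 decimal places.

5.39

Side lengths²: P_1P_2² = 29, P_1P_3² = 13, P_2P_3² = 4.
Since P_1P_2² = 29 ≥ 13 + 4 = 17, the angle opposite P_1P_2 is not acute, so the smallest enclosing circle has P_1P_2 as diameter.
Centre = midpoint of P_1P_2 = (2.5, -3), r² = 29/4 = 7.25.
Diameter = 2r = 2√(7.25) ≈ 5.39.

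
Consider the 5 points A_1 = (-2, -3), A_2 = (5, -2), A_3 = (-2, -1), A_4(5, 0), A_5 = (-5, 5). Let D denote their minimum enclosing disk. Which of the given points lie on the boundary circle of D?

A smallest enclosing disk is always determined by at most three of the input points on its boundary.
The farthest pair is A_2–A_5 with squared distance 149. The circle on this segment as diameter has centre (0, 1.5) and r² = 149/4 = 37.25.
Check A_1: distance² to centre = 24.25 ≤ 37.25, so it lies inside.
All remaining points lie in this disk, and no smaller disk contains both endpoints, so this is the minimum enclosing circle.
The points at distance exactly r from the centre are A_2, A_5 — 2 points.

A_2, A_5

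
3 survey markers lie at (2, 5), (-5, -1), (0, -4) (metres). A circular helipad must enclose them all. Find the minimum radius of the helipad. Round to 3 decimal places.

Call the three points A, B, C in the order given.
Side lengths²: AB² = 85, AC² = 85, BC² = 34.
Since AC² = 85 < 85 + 34 = 119, the triangle is acute, so the smallest enclosing circle is the circumcircle.
Circumcentre = (-0.5, 5/6), r² = 425/18.
r = √(425/18) ≈ 4.859.

4.859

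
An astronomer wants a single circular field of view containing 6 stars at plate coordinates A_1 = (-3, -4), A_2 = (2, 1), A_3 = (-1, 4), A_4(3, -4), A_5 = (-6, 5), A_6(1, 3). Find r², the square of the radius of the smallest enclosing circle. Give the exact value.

The minimum enclosing circle of a finite set is fixed by two of the points (as a diameter) or three (as a circumcircle).
The farthest pair is A_4–A_5 with squared distance 162. The circle on this segment as diameter has centre (-1.5, 0.5) and r² = 162/4 = 40.5.
Check A_1: distance² to centre = 22.5 ≤ 40.5, so it lies inside.
All remaining points lie in this disk, and no smaller disk contains both endpoints, so this is the minimum enclosing circle.

40.5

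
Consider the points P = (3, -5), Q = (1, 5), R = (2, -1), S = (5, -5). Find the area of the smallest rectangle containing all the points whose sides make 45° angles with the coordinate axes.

In coordinates u = x + y, v = x − y the rectangle is axis-aligned; the map (x,y)→(u,v) scales areas by 2.
u-values: -2, 6, 1, 0; range = 6 − (-2) = 8.
v-values: 8, -4, 3, 10; range = 10 − (-4) = 14.
Area = (8 × 14) / 2 = 56.

56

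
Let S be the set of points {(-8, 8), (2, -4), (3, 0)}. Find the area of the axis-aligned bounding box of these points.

x ranges over [-8, 3], width 11.
y ranges over [-4, 8], height 12.
Area = 11 × 12 = 132.

132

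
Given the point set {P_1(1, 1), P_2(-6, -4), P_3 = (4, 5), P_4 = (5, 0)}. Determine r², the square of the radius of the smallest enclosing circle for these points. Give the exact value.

45.25

The farthest pair is P_2–P_3 with squared distance 181. The circle on this segment as diameter has centre (-1, 0.5) and r² = 181/4 = 45.25.
Check P_1: distance² to centre = 4.25 ≤ 45.25, so it lies inside.
All remaining points lie in this disk, and no smaller disk contains both endpoints, so this is the minimum enclosing circle.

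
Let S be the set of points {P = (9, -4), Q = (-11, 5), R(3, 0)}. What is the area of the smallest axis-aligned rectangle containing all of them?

180

x ranges over [-11, 9], width 20.
y ranges over [-4, 5], height 9.
Area = 20 × 9 = 180.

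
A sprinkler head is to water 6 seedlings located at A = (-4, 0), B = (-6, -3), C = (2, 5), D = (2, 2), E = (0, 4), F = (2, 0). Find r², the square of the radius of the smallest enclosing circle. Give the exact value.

32

By Welzl's lemma the MEC is supported by two points (diametrically opposite) or three points (on a circumcircle).
The farthest pair is B–C with squared distance 128. The circle on this segment as diameter has centre (-2, 1) and r² = 128/4 = 32.
Check A: distance² to centre = 5 ≤ 32, so it lies inside.
All remaining points lie in this disk, and no smaller disk contains both endpoints, so this is the minimum enclosing circle.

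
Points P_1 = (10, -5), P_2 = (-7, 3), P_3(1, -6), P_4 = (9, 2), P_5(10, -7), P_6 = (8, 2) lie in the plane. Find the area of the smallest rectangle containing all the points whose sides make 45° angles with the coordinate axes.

In coordinates u = x + y, v = x − y the rectangle is axis-aligned; the map (x,y)→(u,v) scales areas by 2.
u-values: 5, -4, -5, 11, 3, 10; range = 11 − (-5) = 16.
v-values: 15, -10, 7, 7, 17, 6; range = 17 − (-10) = 27.
Area = (16 × 27) / 2 = 216.

216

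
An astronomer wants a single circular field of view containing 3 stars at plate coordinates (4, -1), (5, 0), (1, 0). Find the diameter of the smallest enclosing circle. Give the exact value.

Call the three points A, B, C in the order given.
Side lengths²: AB² = 2, AC² = 10, BC² = 16.
Since BC² = 16 ≥ 10 + 2 = 12, the angle opposite BC is not acute, so the smallest enclosing circle has BC as diameter.
Centre = midpoint of BC = (3, 0), r² = 16/4 = 4.
Diameter = 2r = 2√4 = 4.

4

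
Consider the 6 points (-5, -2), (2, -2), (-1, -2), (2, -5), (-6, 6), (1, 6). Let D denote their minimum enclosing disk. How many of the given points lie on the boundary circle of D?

2

The farthest pair is (2, -5)–(-6, 6) with squared distance 185. The circle on this segment as diameter has centre (-2, 0.5) and r² = 185/4 = 46.25.
Check (-5, -2): distance² to centre = 15.25 ≤ 46.25, so it lies inside.
All remaining points lie in this disk, and no smaller disk contains both endpoints, so this is the minimum enclosing circle.
The points at distance exactly r from the centre are (2, -5), (-6, 6) — 2 points.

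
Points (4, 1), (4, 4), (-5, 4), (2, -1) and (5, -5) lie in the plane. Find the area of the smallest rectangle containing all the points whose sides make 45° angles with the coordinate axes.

In coordinates u = x + y, v = x − y the rectangle is axis-aligned; the map (x,y)→(u,v) scales areas by 2.
u-values: 5, 8, -1, 1, 0; range = 8 − (-1) = 9.
v-values: 3, 0, -9, 3, 10; range = 10 − (-9) = 19.
Area = (9 × 19) / 2 = 85.5.

85.5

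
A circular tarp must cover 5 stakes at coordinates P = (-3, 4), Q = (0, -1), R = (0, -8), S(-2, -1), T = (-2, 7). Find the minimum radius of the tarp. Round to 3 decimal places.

The farthest pair is R–T with squared distance 229. The circle on this segment as diameter has centre (-1, -0.5) and r² = 229/4 = 57.25.
Check P: distance² to centre = 24.25 ≤ 57.25, so it lies inside.
All remaining points lie in this disk, and no smaller disk contains both endpoints, so this is the minimum enclosing circle.
r = √(57.25) ≈ 7.566.

7.566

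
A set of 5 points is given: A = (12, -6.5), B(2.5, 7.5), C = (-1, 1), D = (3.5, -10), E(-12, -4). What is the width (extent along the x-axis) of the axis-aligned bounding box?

max x = 12, min x = -12, so width = 24.

24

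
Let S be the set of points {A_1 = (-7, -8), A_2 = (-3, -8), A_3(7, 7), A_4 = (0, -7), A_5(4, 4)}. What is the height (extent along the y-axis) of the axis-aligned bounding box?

max y = 7, min y = -8, so height = 15.

15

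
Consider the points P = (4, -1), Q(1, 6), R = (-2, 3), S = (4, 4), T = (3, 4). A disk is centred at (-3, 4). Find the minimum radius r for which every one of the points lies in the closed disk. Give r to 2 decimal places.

8.60

The required radius is the distance from (-3, 4) to the farthest point.
Squared distances: 74, 20, 2, 49, 36.
Maximum is 74, attained at P.
r = √74 ≈ 8.60.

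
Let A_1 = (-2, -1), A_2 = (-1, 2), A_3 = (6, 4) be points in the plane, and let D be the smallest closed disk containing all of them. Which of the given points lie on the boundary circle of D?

A_1, A_3

Side lengths²: A_1A_2² = 10, A_1A_3² = 89, A_2A_3² = 53.
Since A_1A_3² = 89 ≥ 53 + 10 = 63, the angle opposite A_1A_3 is not acute, so the smallest enclosing circle has A_1A_3 as diameter.
Centre = midpoint of A_1A_3 = (2, 1.5), r² = 89/4 = 22.25.
The points at distance exactly r from the centre are A_1, A_3 — 2 points.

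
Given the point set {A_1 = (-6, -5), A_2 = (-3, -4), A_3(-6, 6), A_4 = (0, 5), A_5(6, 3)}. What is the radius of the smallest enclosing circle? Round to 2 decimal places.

7.43

By Welzl's lemma the MEC is supported by two points (diametrically opposite) or three points (on a circumcircle).
The minimum enclosing circle is determined by three boundary points: A_1, A_3, A_5.
Their circumcentre is (-1, 0.5) with r² = 55.25.
The farthest remaining point A_2 is at distance² 24.25 ≤ 55.25.
r = √(55.25) ≈ 7.43.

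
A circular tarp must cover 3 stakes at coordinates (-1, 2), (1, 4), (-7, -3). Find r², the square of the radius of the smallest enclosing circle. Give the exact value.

28.25

Call the three points A, B, C in the order given.
Side lengths²: AB² = 8, AC² = 61, BC² = 113.
Since BC² = 113 ≥ 61 + 8 = 69, the angle opposite BC is not acute, so the smallest enclosing circle has BC as diameter.
Centre = midpoint of BC = (-3, 0.5), r² = 113/4 = 28.25.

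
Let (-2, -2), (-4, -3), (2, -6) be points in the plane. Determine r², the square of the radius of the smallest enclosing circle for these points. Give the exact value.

Call the three points A, B, C in the order given.
Side lengths²: AB² = 5, AC² = 32, BC² = 45.
Since BC² = 45 ≥ 32 + 5 = 37, the angle opposite BC is not acute, so the smallest enclosing circle has BC as diameter.
Centre = midpoint of BC = (-1, -4.5), r² = 45/4 = 11.25.

11.25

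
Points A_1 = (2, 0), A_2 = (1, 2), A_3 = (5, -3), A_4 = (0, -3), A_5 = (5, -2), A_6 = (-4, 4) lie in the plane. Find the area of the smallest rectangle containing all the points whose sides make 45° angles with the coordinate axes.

48

In coordinates u = x + y, v = x − y the rectangle is axis-aligned; the map (x,y)→(u,v) scales areas by 2.
u-values: 2, 3, 2, -3, 3, 0; range = 3 − (-3) = 6.
v-values: 2, -1, 8, 3, 7, -8; range = 8 − (-8) = 16.
Area = (6 × 16) / 2 = 48.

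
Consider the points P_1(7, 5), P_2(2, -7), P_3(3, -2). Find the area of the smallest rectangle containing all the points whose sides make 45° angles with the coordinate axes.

In coordinates u = x + y, v = x − y the rectangle is axis-aligned; the map (x,y)→(u,v) scales areas by 2.
u-values: 12, -5, 1; range = 12 − (-5) = 17.
v-values: 2, 9, 5; range = 9 − 2 = 7.
Area = (17 × 7) / 2 = 59.5.

59.5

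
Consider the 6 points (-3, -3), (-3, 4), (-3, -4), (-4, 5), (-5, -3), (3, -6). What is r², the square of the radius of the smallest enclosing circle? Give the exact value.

42.5

By Welzl's lemma the MEC is supported by two points (diametrically opposite) or three points (on a circumcircle).
The farthest pair is (-4, 5)–(3, -6) with squared distance 170. The circle on this segment as diameter has centre (-0.5, -0.5) and r² = 170/4 = 42.5.
Check (-3, -3): distance² to centre = 12.5 ≤ 42.5, so it lies inside.
All remaining points lie in this disk, and no smaller disk contains both endpoints, so this is the minimum enclosing circle.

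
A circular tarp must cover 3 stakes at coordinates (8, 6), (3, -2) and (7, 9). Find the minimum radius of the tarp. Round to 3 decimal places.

Call the three points A, B, C in the order given.
Side lengths²: AB² = 89, AC² = 10, BC² = 137.
Since BC² = 137 ≥ 89 + 10 = 99, the angle opposite BC is not acute, so the smallest enclosing circle has BC as diameter.
Centre = midpoint of BC = (5, 3.5), r² = 137/4 = 34.25.
r = √(34.25) ≈ 5.852.

5.852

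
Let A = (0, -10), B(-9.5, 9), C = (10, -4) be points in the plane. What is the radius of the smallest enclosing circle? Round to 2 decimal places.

11.75

Side lengths²: AB² = 451.25, AC² = 136, BC² = 549.25.
Since BC² = 549.25 < 451.25 + 136 = 587.25, the triangle is acute, so the smallest enclosing circle is the circumcircle.
Circumcentre = (-0.25, 1.75), r² = 138.125.
r = √(138.125) ≈ 11.75.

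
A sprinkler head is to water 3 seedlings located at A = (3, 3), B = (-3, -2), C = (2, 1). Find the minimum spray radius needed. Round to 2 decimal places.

3.91

Side lengths²: AB² = 61, AC² = 5, BC² = 34.
Since AB² = 61 ≥ 34 + 5 = 39, the angle opposite AB is not acute, so the smallest enclosing circle has AB as diameter.
Centre = midpoint of AB = (0, 0.5), r² = 61/4 = 15.25.
r = √(15.25) ≈ 3.91.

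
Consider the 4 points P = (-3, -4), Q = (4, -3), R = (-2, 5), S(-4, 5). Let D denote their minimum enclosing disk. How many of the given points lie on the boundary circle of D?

The minimum enclosing circle is determined by three boundary points: P, Q, S.
Their circumcentre is (-0.125, 0.875) with r² = 32.03125.
The farthest remaining point R is at distance² 20.53125 ≤ 32.03125.
The points at distance exactly r from the centre are P, Q, S — 3 points.

3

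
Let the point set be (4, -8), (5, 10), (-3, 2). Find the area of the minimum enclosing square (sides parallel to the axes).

324

The bounding box has width 8 and height 18.
An axis-aligned square enclosing the set must have side ≥ max(width, height).
So the minimum side is max(8, 18) = 18.
Area = 18² = 324.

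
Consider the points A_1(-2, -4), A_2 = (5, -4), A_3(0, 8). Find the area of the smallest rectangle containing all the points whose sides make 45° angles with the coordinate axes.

119

In coordinates u = x + y, v = x − y the rectangle is axis-aligned; the map (x,y)→(u,v) scales areas by 2.
u-values: -6, 1, 8; range = 8 − (-6) = 14.
v-values: 2, 9, -8; range = 9 − (-8) = 17.
Area = (14 × 17) / 2 = 119.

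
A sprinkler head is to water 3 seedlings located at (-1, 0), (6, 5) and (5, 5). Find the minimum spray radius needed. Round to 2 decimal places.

Call the three points A, B, C in the order given.
Side lengths²: AB² = 74, AC² = 61, BC² = 1.
Since AB² = 74 ≥ 61 + 1 = 62, the angle opposite AB is not acute, so the smallest enclosing circle has AB as diameter.
Centre = midpoint of AB = (2.5, 2.5), r² = 74/4 = 18.5.
r = √(18.5) ≈ 4.30.

4.30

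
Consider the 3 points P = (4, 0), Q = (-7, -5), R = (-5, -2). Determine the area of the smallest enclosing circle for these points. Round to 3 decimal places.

114.668

Side lengths²: PQ² = 146, PR² = 85, QR² = 13.
Since PQ² = 146 ≥ 85 + 13 = 98, the angle opposite PQ is not acute, so the smallest enclosing circle has PQ as diameter.
Centre = midpoint of PQ = (-1.5, -2.5), r² = 146/4 = 36.5.
Area = π·r² = π·36.5 ≈ 114.668.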